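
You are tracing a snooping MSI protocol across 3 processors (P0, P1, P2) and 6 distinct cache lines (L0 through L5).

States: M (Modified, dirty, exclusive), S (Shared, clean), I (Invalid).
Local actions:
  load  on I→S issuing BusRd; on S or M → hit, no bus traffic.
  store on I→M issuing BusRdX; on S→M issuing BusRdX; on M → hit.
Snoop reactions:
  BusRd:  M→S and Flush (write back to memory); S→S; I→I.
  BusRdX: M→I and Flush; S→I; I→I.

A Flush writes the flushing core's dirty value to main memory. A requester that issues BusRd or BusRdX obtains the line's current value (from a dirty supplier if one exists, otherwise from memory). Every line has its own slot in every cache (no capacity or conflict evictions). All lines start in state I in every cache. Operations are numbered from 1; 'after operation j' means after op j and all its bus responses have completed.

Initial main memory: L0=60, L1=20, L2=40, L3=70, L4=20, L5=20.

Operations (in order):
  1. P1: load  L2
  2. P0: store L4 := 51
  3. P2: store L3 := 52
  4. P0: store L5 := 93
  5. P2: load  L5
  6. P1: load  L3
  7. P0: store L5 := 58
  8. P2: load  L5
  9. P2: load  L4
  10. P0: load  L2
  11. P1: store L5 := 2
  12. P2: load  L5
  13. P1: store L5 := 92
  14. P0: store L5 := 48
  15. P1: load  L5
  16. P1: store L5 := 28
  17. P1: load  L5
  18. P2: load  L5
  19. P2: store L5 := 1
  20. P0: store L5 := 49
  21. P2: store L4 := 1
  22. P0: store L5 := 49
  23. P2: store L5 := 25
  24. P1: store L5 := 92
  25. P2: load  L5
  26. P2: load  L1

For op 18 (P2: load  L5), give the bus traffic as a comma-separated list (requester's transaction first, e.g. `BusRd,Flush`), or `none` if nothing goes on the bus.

  op1 P1: load  L2 → I/S/I on L2; bus BusRd; mem=40
  op2 P0: store L4 := 51 → M/I/I on L4; bus BusRdX; mem=20
  op3 P2: store L3 := 52 → I/I/M on L3; bus BusRdX; mem=70
  op4 P0: store L5 := 93 → M/I/I on L5; bus BusRdX; mem=20
  op5 P2: load  L5 → S/I/S on L5; bus BusRd Flush; mem=93
  op6 P1: load  L3 → I/S/S on L3; bus BusRd Flush; mem=52
  op7 P0: store L5 := 58 → M/I/I on L5; bus BusRdX; mem=93
  op8 P2: load  L5 → S/I/S on L5; bus BusRd Flush; mem=58
  op9 P2: load  L4 → S/I/S on L4; bus BusRd Flush; mem=51
  op10 P0: load  L2 → S/S/I on L2; bus BusRd; mem=40
  op11 P1: store L5 := 2 → I/M/I on L5; bus BusRdX; mem=58
  op12 P2: load  L5 → I/S/S on L5; bus BusRd Flush; mem=2
  op13 P1: store L5 := 92 → I/M/I on L5; bus BusRdX; mem=2
  op14 P0: store L5 := 48 → M/I/I on L5; bus BusRdX Flush; mem=92
  op15 P1: load  L5 → S/S/I on L5; bus BusRd Flush; mem=48
  op16 P1: store L5 := 28 → I/M/I on L5; bus BusRdX; mem=48
  op17 P1: load  L5 → I/M/I on L5; bus (none); mem=48
  op18 P2: load  L5 → I/S/S on L5; bus BusRd Flush; mem=28
  op19 P2: store L5 := 1 → I/I/M on L5; bus BusRdX; mem=28
  op20 P0: store L5 := 49 → M/I/I on L5; bus BusRdX Flush; mem=1
  op21 P2: store L4 := 1 → I/I/M on L4; bus BusRdX; mem=51
  op22 P0: store L5 := 49 → M/I/I on L5; bus (none); mem=1
  op23 P2: store L5 := 25 → I/I/M on L5; bus BusRdX Flush; mem=49
  op24 P1: store L5 := 92 → I/M/I on L5; bus BusRdX Flush; mem=25
  op25 P2: load  L5 → I/S/S on L5; bus BusRd Flush; mem=92
  op26 P2: load  L1 → I/I/S on L1; bus BusRd; mem=20

bus = BusRd,Flush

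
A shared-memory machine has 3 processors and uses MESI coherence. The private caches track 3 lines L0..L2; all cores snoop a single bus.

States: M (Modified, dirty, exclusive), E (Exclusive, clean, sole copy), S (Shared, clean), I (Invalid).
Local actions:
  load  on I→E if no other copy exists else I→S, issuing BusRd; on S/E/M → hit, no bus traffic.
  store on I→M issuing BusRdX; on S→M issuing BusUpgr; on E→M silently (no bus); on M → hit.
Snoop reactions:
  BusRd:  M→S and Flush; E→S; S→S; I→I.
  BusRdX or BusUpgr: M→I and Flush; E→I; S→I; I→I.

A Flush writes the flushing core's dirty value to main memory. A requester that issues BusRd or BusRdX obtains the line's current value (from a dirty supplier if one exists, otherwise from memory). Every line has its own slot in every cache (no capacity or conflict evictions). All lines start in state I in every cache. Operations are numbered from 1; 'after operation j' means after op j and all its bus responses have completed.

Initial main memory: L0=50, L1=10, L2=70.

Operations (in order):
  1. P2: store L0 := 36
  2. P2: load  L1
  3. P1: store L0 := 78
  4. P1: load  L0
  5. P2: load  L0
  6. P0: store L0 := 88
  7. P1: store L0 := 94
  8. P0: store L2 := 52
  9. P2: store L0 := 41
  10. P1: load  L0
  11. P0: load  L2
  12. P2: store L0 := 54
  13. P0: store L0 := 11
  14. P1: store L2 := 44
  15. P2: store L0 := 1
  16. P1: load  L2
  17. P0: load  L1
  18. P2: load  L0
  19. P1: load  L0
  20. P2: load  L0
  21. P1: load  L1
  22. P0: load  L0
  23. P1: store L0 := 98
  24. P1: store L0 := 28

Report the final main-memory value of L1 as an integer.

step 1: P2: store L0 := 36  ⟶  IIM  (L0)  txn=BusRdX  M[L0]=50
step 2: P2: load  L1  ⟶  IIE  (L1)  txn=BusRd  M[L1]=10
step 3: P1: store L0 := 78  ⟶  IMI  (L0)  txn=BusRdX+Flush  M[L0]=36
step 4: P1: load  L0  ⟶  IMI  (L0)  txn=∅  M[L0]=36
step 5: P2: load  L0  ⟶  ISS  (L0)  txn=BusRd+Flush  M[L0]=78
step 6: P0: store L0 := 88  ⟶  MII  (L0)  txn=BusRdX  M[L0]=78
step 7: P1: store L0 := 94  ⟶  IMI  (L0)  txn=BusRdX+Flush  M[L0]=88
step 8: P0: store L2 := 52  ⟶  MII  (L2)  txn=BusRdX  M[L2]=70
step 9: P2: store L0 := 41  ⟶  IIM  (L0)  txn=BusRdX+Flush  M[L0]=94
step 10: P1: load  L0  ⟶  ISS  (L0)  txn=BusRd+Flush  M[L0]=41
step 11: P0: load  L2  ⟶  MII  (L2)  txn=∅  M[L2]=70
step 12: P2: store L0 := 54  ⟶  IIM  (L0)  txn=BusUpgr  M[L0]=41
step 13: P0: store L0 := 11  ⟶  MII  (L0)  txn=BusRdX+Flush  M[L0]=54
step 14: P1: store L2 := 44  ⟶  IMI  (L2)  txn=BusRdX+Flush  M[L2]=52
step 15: P2: store L0 := 1  ⟶  IIM  (L0)  txn=BusRdX+Flush  M[L0]=11
step 16: P1: load  L2  ⟶  IMI  (L2)  txn=∅  M[L2]=52
step 17: P0: load  L1  ⟶  SIS  (L1)  txn=BusRd  M[L1]=10
step 18: P2: load  L0  ⟶  IIM  (L0)  txn=∅  M[L0]=11
step 19: P1: load  L0  ⟶  ISS  (L0)  txn=BusRd+Flush  M[L0]=1
step 20: P2: load  L0  ⟶  ISS  (L0)  txn=∅  M[L0]=1
step 21: P1: load  L1  ⟶  SSS  (L1)  txn=BusRd  M[L1]=10
step 22: P0: load  L0  ⟶  SSS  (L0)  txn=BusRd  M[L0]=1
step 23: P1: store L0 := 98  ⟶  IMI  (L0)  txn=BusUpgr  M[L0]=1
step 24: P1: store L0 := 28  ⟶  IMI  (L0)  txn=∅  M[L0]=1

memory[L1] = 10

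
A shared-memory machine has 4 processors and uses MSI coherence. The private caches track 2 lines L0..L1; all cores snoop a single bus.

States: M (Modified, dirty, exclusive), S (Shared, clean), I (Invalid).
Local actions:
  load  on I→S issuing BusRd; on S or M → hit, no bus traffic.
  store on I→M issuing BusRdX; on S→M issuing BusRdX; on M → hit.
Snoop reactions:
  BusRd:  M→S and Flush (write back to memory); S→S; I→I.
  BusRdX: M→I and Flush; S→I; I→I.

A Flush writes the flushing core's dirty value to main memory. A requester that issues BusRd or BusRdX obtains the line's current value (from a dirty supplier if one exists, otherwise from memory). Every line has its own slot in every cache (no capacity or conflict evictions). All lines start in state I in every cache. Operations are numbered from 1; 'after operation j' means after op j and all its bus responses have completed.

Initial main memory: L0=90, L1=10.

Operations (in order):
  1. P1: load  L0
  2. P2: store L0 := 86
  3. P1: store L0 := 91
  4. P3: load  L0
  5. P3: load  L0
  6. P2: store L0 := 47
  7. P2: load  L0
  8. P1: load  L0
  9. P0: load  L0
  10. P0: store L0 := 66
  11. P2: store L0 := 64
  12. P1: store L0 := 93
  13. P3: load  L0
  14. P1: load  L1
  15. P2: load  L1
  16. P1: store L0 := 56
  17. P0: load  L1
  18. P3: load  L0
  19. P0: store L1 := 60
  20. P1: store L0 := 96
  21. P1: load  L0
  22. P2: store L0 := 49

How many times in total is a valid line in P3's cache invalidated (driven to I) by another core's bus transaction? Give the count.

step 1: P1: load  L0  ⟶  ISII  (L0)  txn=BusRd  M[L0]=90
step 2: P2: store L0 := 86  ⟶  IIMI  (L0)  txn=BusRdX  M[L0]=90
step 3: P1: store L0 := 91  ⟶  IMII  (L0)  txn=BusRdX+Flush  M[L0]=86
step 4: P3: load  L0  ⟶  ISIS  (L0)  txn=BusRd+Flush  M[L0]=91
step 5: P3: load  L0  ⟶  ISIS  (L0)  txn=∅  M[L0]=91
step 6: P2: store L0 := 47  ⟶  IIMI  (L0)  txn=BusRdX  M[L0]=91
step 7: P2: load  L0  ⟶  IIMI  (L0)  txn=∅  M[L0]=91
step 8: P1: load  L0  ⟶  ISSI  (L0)  txn=BusRd+Flush  M[L0]=47
step 9: P0: load  L0  ⟶  SSSI  (L0)  txn=BusRd  M[L0]=47
step 10: P0: store L0 := 66  ⟶  MIII  (L0)  txn=BusRdX  M[L0]=47
step 11: P2: store L0 := 64  ⟶  IIMI  (L0)  txn=BusRdX+Flush  M[L0]=66
step 12: P1: store L0 := 93  ⟶  IMII  (L0)  txn=BusRdX+Flush  M[L0]=64
step 13: P3: load  L0  ⟶  ISIS  (L0)  txn=BusRd+Flush  M[L0]=93
step 14: P1: load  L1  ⟶  ISII  (L1)  txn=BusRd  M[L1]=10
step 15: P2: load  L1  ⟶  ISSI  (L1)  txn=BusRd  M[L1]=10
step 16: P1: store L0 := 56  ⟶  IMII  (L0)  txn=BusRdX  M[L0]=93
step 17: P0: load  L1  ⟶  SSSI  (L1)  txn=BusRd  M[L1]=10
step 18: P3: load  L0  ⟶  ISIS  (L0)  txn=BusRd+Flush  M[L0]=56
step 19: P0: store L1 := 60  ⟶  MIII  (L1)  txn=BusRdX  M[L1]=10
step 20: P1: store L0 := 96  ⟶  IMII  (L0)  txn=BusRdX  M[L0]=56
step 21: P1: load  L0  ⟶  IMII  (L0)  txn=∅  M[L0]=56
step 22: P2: store L0 := 49  ⟶  IIMI  (L0)  txn=BusRdX+Flush  M[L0]=96

invalidations = 3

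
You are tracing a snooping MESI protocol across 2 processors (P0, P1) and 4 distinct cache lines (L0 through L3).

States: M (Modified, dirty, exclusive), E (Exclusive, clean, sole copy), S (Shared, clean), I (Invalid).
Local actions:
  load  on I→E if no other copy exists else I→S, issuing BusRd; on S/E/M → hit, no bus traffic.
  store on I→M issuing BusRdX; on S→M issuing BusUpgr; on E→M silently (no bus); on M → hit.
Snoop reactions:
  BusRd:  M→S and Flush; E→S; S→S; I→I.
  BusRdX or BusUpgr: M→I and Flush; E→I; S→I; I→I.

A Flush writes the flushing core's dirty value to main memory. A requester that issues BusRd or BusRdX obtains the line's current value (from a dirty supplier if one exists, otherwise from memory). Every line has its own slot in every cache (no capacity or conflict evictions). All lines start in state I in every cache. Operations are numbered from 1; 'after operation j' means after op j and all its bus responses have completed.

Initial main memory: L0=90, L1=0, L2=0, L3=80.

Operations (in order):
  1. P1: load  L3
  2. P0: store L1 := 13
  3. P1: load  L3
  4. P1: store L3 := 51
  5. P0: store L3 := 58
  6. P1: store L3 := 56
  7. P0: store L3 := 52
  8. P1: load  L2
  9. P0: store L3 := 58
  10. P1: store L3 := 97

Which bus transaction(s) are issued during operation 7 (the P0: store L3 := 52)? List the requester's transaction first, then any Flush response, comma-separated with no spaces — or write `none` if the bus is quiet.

bus = BusRdX,Flush

step 1: P1: load  L3  ⟶  IE  (L3)  txn=BusRd  M[L3]=80
step 2: P0: store L1 := 13  ⟶  MI  (L1)  txn=BusRdX  M[L1]=0
step 3: P1: load  L3  ⟶  IE  (L3)  txn=∅  M[L3]=80
step 4: P1: store L3 := 51  ⟶  IM  (L3)  txn=∅  M[L3]=80
step 5: P0: store L3 := 58  ⟶  MI  (L3)  txn=BusRdX+Flush  M[L3]=51
step 6: P1: store L3 := 56  ⟶  IM  (L3)  txn=BusRdX+Flush  M[L3]=58
step 7: P0: store L3 := 52  ⟶  MI  (L3)  txn=BusRdX+Flush  M[L3]=56
step 8: P1: load  L2  ⟶  IE  (L2)  txn=BusRd  M[L2]=0
step 9: P0: store L3 := 58  ⟶  MI  (L3)  txn=∅  M[L3]=56
step 10: P1: store L3 := 97  ⟶  IM  (L3)  txn=BusRdX+Flush  M[L3]=58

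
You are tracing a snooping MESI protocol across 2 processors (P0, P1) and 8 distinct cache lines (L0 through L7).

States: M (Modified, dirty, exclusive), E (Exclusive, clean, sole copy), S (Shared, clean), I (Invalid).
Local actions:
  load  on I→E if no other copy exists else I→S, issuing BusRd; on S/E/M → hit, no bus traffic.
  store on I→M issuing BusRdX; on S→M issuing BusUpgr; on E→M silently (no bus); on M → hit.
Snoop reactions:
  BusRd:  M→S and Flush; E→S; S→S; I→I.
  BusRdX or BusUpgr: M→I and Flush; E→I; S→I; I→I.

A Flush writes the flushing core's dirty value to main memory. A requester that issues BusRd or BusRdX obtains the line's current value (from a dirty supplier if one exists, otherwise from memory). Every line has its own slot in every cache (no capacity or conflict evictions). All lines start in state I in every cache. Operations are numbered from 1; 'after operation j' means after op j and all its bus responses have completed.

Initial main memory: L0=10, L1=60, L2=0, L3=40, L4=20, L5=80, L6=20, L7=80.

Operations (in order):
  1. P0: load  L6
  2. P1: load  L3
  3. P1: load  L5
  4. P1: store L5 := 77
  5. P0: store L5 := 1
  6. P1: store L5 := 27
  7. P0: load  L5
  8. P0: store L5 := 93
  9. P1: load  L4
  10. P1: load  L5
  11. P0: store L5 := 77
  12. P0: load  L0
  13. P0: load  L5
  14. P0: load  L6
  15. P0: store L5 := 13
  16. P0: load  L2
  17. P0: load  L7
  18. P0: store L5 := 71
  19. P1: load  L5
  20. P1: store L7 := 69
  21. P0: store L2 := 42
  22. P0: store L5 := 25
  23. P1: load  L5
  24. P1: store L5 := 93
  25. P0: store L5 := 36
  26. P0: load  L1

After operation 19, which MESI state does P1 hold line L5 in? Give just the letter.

step 1: P0: load  L6  ⟶  EI  (L6)  txn=BusRd  M[L6]=20
step 2: P1: load  L3  ⟶  IE  (L3)  txn=BusRd  M[L3]=40
step 3: P1: load  L5  ⟶  IE  (L5)  txn=BusRd  M[L5]=80
step 4: P1: store L5 := 77  ⟶  IM  (L5)  txn=∅  M[L5]=80
step 5: P0: store L5 := 1  ⟶  MI  (L5)  txn=BusRdX+Flush  M[L5]=77
step 6: P1: store L5 := 27  ⟶  IM  (L5)  txn=BusRdX+Flush  M[L5]=1
step 7: P0: load  L5  ⟶  SS  (L5)  txn=BusRd+Flush  M[L5]=27
step 8: P0: store L5 := 93  ⟶  MI  (L5)  txn=BusUpgr  M[L5]=27
step 9: P1: load  L4  ⟶  IE  (L4)  txn=BusRd  M[L4]=20
step 10: P1: load  L5  ⟶  SS  (L5)  txn=BusRd+Flush  M[L5]=93
step 11: P0: store L5 := 77  ⟶  MI  (L5)  txn=BusUpgr  M[L5]=93
step 12: P0: load  L0  ⟶  EI  (L0)  txn=BusRd  M[L0]=10
step 13: P0: load  L5  ⟶  MI  (L5)  txn=∅  M[L5]=93
step 14: P0: load  L6  ⟶  EI  (L6)  txn=∅  M[L6]=20
step 15: P0: store L5 := 13  ⟶  MI  (L5)  txn=∅  M[L5]=93
step 16: P0: load  L2  ⟶  EI  (L2)  txn=BusRd  M[L2]=0
step 17: P0: load  L7  ⟶  EI  (L7)  txn=BusRd  M[L7]=80
step 18: P0: store L5 := 71  ⟶  MI  (L5)  txn=∅  M[L5]=93
step 19: P1: load  L5  ⟶  SS  (L5)  txn=BusRd+Flush  M[L5]=71
step 20: P1: store L7 := 69  ⟶  IM  (L7)  txn=BusRdX  M[L7]=80
step 21: P0: store L2 := 42  ⟶  MI  (L2)  txn=∅  M[L2]=0
step 22: P0: store L5 := 25  ⟶  MI  (L5)  txn=BusUpgr  M[L5]=71
step 23: P1: load  L5  ⟶  SS  (L5)  txn=BusRd+Flush  M[L5]=25
step 24: P1: store L5 := 93  ⟶  IM  (L5)  txn=BusUpgr  M[L5]=25
step 25: P0: store L5 := 36  ⟶  MI  (L5)  txn=BusRdX+Flush  M[L5]=93
step 26: P0: load  L1  ⟶  EI  (L1)  txn=BusRd  M[L1]=60

state = S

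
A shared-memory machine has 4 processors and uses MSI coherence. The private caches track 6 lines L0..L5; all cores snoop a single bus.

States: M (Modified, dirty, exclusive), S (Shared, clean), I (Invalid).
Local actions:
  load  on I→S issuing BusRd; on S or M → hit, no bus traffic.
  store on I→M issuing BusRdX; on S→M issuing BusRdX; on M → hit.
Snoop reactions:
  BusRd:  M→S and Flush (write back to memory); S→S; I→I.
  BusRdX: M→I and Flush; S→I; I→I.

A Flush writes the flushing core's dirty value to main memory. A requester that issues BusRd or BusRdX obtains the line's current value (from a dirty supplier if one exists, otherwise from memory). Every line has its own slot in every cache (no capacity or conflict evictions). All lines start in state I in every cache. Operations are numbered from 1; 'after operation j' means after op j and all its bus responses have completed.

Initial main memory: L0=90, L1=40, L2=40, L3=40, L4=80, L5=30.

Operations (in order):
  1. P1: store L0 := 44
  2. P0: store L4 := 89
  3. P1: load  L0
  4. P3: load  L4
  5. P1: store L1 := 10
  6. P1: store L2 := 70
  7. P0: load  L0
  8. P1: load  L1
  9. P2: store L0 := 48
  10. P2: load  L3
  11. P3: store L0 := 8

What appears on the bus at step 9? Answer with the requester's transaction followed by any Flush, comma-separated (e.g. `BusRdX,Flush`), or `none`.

bus = BusRdX

step 1: P1: store L0 := 44  ⟶  IMII  (L0)  txn=BusRdX  M[L0]=90
step 2: P0: store L4 := 89  ⟶  MIII  (L4)  txn=BusRdX  M[L4]=80
step 3: P1: load  L0  ⟶  IMII  (L0)  txn=∅  M[L0]=90
step 4: P3: load  L4  ⟶  SIIS  (L4)  txn=BusRd+Flush  M[L4]=89
step 5: P1: store L1 := 10  ⟶  IMII  (L1)  txn=BusRdX  M[L1]=40
step 6: P1: store L2 := 70  ⟶  IMII  (L2)  txn=BusRdX  M[L2]=40
step 7: P0: load  L0  ⟶  SSII  (L0)  txn=BusRd+Flush  M[L0]=44
step 8: P1: load  L1  ⟶  IMII  (L1)  txn=∅  M[L1]=40
step 9: P2: store L0 := 48  ⟶  IIMI  (L0)  txn=BusRdX  M[L0]=44
step 10: P2: load  L3  ⟶  IISI  (L3)  txn=BusRd  M[L3]=40
step 11: P3: store L0 := 8  ⟶  IIIM  (L0)  txn=BusRdX+Flush  M[L0]=48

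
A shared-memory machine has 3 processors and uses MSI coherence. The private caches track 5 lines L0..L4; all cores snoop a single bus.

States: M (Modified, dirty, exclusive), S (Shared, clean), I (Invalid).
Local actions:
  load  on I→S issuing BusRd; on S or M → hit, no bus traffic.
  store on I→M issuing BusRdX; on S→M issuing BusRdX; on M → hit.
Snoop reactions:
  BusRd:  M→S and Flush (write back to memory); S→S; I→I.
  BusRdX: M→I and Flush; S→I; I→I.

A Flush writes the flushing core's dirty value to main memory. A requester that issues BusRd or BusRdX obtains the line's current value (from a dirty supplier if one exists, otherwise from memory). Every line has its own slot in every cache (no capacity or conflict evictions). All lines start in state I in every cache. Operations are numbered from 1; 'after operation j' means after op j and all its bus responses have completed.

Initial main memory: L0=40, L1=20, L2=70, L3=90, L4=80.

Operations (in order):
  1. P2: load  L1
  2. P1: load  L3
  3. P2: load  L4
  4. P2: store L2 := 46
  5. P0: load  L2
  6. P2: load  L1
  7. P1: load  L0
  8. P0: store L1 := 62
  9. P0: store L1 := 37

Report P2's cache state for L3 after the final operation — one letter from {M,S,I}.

1. P2: load  L1  bus=[BusRd]  L1: P0=I P1=I P2=S  mem[L1]=20
2. P1: load  L3  bus=[BusRd]  L3: P0=I P1=S P2=I  mem[L3]=90
3. P2: load  L4  bus=[BusRd]  L4: P0=I P1=I P2=S  mem[L4]=80
4. P2: store L2 := 46  bus=[BusRdX]  L2: P0=I P1=I P2=M  mem[L2]=70
5. P0: load  L2  bus=[BusRd,Flush]  L2: P0=S P1=I P2=S  mem[L2]=46
6. P2: load  L1  bus=[-]  L1: P0=I P1=I P2=S  mem[L1]=20
7. P1: load  L0  bus=[BusRd]  L0: P0=I P1=S P2=I  mem[L0]=40
8. P0: store L1 := 62  bus=[BusRdX]  L1: P0=M P1=I P2=I  mem[L1]=20
9. P0: store L1 := 37  bus=[-]  L1: P0=M P1=I P2=I  mem[L1]=20

state = I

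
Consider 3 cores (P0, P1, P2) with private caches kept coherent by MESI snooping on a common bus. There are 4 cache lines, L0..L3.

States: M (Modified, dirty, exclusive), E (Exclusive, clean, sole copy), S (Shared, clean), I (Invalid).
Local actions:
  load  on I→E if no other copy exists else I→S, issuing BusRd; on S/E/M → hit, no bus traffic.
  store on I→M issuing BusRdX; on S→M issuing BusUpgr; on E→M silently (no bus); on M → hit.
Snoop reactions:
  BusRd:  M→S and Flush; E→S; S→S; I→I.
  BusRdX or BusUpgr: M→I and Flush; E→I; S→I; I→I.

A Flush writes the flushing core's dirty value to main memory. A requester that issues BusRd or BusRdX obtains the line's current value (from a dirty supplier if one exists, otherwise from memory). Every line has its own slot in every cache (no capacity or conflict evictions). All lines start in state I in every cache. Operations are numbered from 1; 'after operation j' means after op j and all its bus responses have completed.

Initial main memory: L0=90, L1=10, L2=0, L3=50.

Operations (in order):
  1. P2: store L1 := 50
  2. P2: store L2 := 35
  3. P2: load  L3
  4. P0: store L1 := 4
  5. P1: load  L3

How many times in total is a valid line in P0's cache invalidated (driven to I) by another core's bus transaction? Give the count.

  op1 P2: store L1 := 50 → I/I/M on L1; bus BusRdX; mem=10
  op2 P2: store L2 := 35 → I/I/M on L2; bus BusRdX; mem=0
  op3 P2: load  L3 → I/I/E on L3; bus BusRd; mem=50
  op4 P0: store L1 := 4 → M/I/I on L1; bus BusRdX Flush; mem=50
  op5 P1: load  L3 → I/S/S on L3; bus BusRd; mem=50

invalidations = 0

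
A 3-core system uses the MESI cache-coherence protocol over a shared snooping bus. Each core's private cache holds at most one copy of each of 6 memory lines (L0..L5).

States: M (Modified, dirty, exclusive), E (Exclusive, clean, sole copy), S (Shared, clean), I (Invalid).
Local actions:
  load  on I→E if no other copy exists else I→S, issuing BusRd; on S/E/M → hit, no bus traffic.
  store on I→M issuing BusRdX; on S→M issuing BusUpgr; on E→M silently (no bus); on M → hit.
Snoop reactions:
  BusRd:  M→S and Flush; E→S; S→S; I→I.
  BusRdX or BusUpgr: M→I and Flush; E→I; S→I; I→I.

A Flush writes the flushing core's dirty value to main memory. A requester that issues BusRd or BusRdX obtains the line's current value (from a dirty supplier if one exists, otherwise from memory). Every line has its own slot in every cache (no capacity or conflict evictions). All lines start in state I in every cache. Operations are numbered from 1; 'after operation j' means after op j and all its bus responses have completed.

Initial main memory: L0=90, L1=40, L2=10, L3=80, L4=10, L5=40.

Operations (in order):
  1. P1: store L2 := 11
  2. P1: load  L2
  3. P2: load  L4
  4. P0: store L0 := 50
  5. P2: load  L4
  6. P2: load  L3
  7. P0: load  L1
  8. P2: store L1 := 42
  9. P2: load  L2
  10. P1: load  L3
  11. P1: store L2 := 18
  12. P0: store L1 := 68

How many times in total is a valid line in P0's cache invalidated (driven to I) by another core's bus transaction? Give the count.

invalidations = 1

  op1 P1: store L2 := 11 → I/M/I on L2; bus BusRdX; mem=10
  op2 P1: load  L2 → I/M/I on L2; bus (none); mem=10
  op3 P2: load  L4 → I/I/E on L4; bus BusRd; mem=10
  op4 P0: store L0 := 50 → M/I/I on L0; bus BusRdX; mem=90
  op5 P2: load  L4 → I/I/E on L4; bus (none); mem=10
  op6 P2: load  L3 → I/I/E on L3; bus BusRd; mem=80
  op7 P0: load  L1 → E/I/I on L1; bus BusRd; mem=40
  op8 P2: store L1 := 42 → I/I/M on L1; bus BusRdX; mem=40
  op9 P2: load  L2 → I/S/S on L2; bus BusRd Flush; mem=11
  op10 P1: load  L3 → I/S/S on L3; bus BusRd; mem=80
  op11 P1: store L2 := 18 → I/M/I on L2; bus BusUpgr; mem=11
  op12 P0: store L1 := 68 → M/I/I on L1; bus BusRdX Flush; mem=42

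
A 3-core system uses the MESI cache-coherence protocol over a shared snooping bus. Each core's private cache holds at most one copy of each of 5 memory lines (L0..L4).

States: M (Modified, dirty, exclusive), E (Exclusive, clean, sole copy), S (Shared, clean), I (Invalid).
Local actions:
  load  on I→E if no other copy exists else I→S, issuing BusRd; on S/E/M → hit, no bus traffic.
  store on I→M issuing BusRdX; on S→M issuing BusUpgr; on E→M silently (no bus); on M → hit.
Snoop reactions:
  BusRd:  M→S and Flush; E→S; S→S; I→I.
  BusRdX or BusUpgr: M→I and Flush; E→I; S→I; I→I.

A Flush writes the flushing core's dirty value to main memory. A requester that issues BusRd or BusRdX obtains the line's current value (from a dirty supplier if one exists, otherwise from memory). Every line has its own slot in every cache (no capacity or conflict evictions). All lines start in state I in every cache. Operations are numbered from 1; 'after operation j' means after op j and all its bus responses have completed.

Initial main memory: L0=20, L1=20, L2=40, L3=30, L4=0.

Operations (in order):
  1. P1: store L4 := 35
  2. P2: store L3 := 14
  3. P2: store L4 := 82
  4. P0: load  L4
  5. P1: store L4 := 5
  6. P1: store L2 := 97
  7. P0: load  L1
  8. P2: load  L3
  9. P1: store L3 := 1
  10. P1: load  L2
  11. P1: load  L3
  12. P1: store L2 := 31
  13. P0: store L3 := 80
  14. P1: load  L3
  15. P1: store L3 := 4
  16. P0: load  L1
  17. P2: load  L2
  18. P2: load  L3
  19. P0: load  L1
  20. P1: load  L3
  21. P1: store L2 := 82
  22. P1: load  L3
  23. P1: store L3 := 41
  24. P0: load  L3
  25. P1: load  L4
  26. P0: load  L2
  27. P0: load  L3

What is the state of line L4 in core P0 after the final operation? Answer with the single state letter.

step 1: P1: store L4 := 35  ⟶  IMI  (L4)  txn=BusRdX  M[L4]=0
step 2: P2: store L3 := 14  ⟶  IIM  (L3)  txn=BusRdX  M[L3]=30
step 3: P2: store L4 := 82  ⟶  IIM  (L4)  txn=BusRdX+Flush  M[L4]=35
step 4: P0: load  L4  ⟶  SIS  (L4)  txn=BusRd+Flush  M[L4]=82
step 5: P1: store L4 := 5  ⟶  IMI  (L4)  txn=BusRdX  M[L4]=82
step 6: P1: store L2 := 97  ⟶  IMI  (L2)  txn=BusRdX  M[L2]=40
step 7: P0: load  L1  ⟶  EII  (L1)  txn=BusRd  M[L1]=20
step 8: P2: load  L3  ⟶  IIM  (L3)  txn=∅  M[L3]=30
step 9: P1: store L3 := 1  ⟶  IMI  (L3)  txn=BusRdX+Flush  M[L3]=14
step 10: P1: load  L2  ⟶  IMI  (L2)  txn=∅  M[L2]=40
step 11: P1: load  L3  ⟶  IMI  (L3)  txn=∅  M[L3]=14
step 12: P1: store L2 := 31  ⟶  IMI  (L2)  txn=∅  M[L2]=40
step 13: P0: store L3 := 80  ⟶  MII  (L3)  txn=BusRdX+Flush  M[L3]=1
step 14: P1: load  L3  ⟶  SSI  (L3)  txn=BusRd+Flush  M[L3]=80
step 15: P1: store L3 := 4  ⟶  IMI  (L3)  txn=BusUpgr  M[L3]=80
step 16: P0: load  L1  ⟶  EII  (L1)  txn=∅  M[L1]=20
step 17: P2: load  L2  ⟶  ISS  (L2)  txn=BusRd+Flush  M[L2]=31
step 18: P2: load  L3  ⟶  ISS  (L3)  txn=BusRd+Flush  M[L3]=4
step 19: P0: load  L1  ⟶  EII  (L1)  txn=∅  M[L1]=20
step 20: P1: load  L3  ⟶  ISS  (L3)  txn=∅  M[L3]=4
step 21: P1: store L2 := 82  ⟶  IMI  (L2)  txn=BusUpgr  M[L2]=31
step 22: P1: load  L3  ⟶  ISS  (L3)  txn=∅  M[L3]=4
step 23: P1: store L3 := 41  ⟶  IMI  (L3)  txn=BusUpgr  M[L3]=4
step 24: P0: load  L3  ⟶  SSI  (L3)  txn=BusRd+Flush  M[L3]=41
step 25: P1: load  L4  ⟶  IMI  (L4)  txn=∅  M[L4]=82
step 26: P0: load  L2  ⟶  SSI  (L2)  txn=BusRd+Flush  M[L2]=82
step 27: P0: load  L3  ⟶  SSI  (L3)  txn=∅  M[L3]=41

state = I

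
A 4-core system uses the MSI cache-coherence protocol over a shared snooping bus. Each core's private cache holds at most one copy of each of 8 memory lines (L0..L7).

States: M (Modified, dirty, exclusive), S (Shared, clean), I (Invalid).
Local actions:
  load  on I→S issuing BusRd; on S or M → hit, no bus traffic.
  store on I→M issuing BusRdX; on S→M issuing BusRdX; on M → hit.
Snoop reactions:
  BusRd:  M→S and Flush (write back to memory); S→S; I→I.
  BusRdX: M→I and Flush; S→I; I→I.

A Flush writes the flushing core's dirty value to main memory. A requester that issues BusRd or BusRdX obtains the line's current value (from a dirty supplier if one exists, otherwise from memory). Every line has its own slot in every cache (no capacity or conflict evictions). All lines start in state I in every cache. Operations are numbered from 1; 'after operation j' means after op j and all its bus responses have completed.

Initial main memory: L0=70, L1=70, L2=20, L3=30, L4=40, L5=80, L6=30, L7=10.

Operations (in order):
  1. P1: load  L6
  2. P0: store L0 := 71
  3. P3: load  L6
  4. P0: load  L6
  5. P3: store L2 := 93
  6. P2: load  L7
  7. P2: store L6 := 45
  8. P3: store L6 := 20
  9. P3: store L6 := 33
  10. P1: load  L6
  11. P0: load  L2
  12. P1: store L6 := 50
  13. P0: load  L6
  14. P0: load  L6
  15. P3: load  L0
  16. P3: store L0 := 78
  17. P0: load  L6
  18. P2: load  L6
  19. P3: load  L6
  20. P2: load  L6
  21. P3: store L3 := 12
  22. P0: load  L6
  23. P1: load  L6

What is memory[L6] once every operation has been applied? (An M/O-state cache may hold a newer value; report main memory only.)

memory[L6] = 50

  op1 P1: load  L6 → I/S/I/I on L6; bus BusRd; mem=30
  op2 P0: store L0 := 71 → M/I/I/I on L0; bus BusRdX; mem=70
  op3 P3: load  L6 → I/S/I/S on L6; bus BusRd; mem=30
  op4 P0: load  L6 → S/S/I/S on L6; bus BusRd; mem=30
  op5 P3: store L2 := 93 → I/I/I/M on L2; bus BusRdX; mem=20
  op6 P2: load  L7 → I/I/S/I on L7; bus BusRd; mem=10
  op7 P2: store L6 := 45 → I/I/M/I on L6; bus BusRdX; mem=30
  op8 P3: store L6 := 20 → I/I/I/M on L6; bus BusRdX Flush; mem=45
  op9 P3: store L6 := 33 → I/I/I/M on L6; bus (none); mem=45
  op10 P1: load  L6 → I/S/I/S on L6; bus BusRd Flush; mem=33
  op11 P0: load  L2 → S/I/I/S on L2; bus BusRd Flush; mem=93
  op12 P1: store L6 := 50 → I/M/I/I on L6; bus BusRdX; mem=33
  op13 P0: load  L6 → S/S/I/I on L6; bus BusRd Flush; mem=50
  op14 P0: load  L6 → S/S/I/I on L6; bus (none); mem=50
  op15 P3: load  L0 → S/I/I/S on L0; bus BusRd Flush; mem=71
  op16 P3: store L0 := 78 → I/I/I/M on L0; bus BusRdX; mem=71
  op17 P0: load  L6 → S/S/I/I on L6; bus (none); mem=50
  op18 P2: load  L6 → S/S/S/I on L6; bus BusRd; mem=50
  op19 P3: load  L6 → S/S/S/S on L6; bus BusRd; mem=50
  op20 P2: load  L6 → S/S/S/S on L6; bus (none); mem=50
  op21 P3: store L3 := 12 → I/I/I/M on L3; bus BusRdX; mem=30
  op22 P0: load  L6 → S/S/S/S on L6; bus (none); mem=50
  op23 P1: load  L6 → S/S/S/S on L6; bus (none); mem=50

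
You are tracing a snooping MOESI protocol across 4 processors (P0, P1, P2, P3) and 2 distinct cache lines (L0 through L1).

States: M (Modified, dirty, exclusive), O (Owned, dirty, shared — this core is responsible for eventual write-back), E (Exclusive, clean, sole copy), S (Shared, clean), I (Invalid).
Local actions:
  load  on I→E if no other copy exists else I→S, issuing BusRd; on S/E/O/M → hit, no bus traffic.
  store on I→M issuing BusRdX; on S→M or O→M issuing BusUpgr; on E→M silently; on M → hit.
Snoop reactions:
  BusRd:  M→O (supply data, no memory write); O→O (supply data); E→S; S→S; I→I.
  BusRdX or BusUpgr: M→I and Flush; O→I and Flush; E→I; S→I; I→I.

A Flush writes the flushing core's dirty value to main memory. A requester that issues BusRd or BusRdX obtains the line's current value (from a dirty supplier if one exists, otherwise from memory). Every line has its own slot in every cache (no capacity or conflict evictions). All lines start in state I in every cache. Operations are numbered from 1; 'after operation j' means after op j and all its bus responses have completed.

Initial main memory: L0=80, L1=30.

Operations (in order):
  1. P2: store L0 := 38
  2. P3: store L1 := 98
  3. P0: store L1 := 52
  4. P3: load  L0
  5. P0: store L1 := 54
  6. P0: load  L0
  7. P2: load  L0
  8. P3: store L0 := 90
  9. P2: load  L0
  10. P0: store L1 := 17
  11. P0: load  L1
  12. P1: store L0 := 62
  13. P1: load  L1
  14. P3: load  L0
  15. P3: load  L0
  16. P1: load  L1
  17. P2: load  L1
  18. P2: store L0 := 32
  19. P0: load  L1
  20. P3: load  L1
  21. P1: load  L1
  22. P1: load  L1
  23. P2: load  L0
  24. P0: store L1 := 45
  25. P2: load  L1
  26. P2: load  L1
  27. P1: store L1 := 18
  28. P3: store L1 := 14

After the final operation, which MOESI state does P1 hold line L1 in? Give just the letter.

state = I

[1] P2: store L0 := 38 | P0:I, P1:I, P2:M(38), P3:I | bus: BusRdX
[2] P3: store L1 := 98 | P0:I, P1:I, P2:I, P3:M(98) | bus: BusRdX
[3] P0: store L1 := 52 | P0:M(52), P1:I, P2:I, P3:I | bus: BusRdX,Flush
[4] P3: load  L0 | P0:I, P1:I, P2:O(38), P3:S(38) | bus: BusRd
[5] P0: store L1 := 54 | P0:M(54), P1:I, P2:I, P3:I | bus: none
[6] P0: load  L0 | P0:S(38), P1:I, P2:O(38), P3:S(38) | bus: BusRd
[7] P2: load  L0 | P0:S(38), P1:I, P2:O(38), P3:S(38) | bus: none
[8] P3: store L0 := 90 | P0:I, P1:I, P2:I, P3:M(90) | bus: BusUpgr,Flush
[9] P2: load  L0 | P0:I, P1:I, P2:S(90), P3:O(90) | bus: BusRd
[10] P0: store L1 := 17 | P0:M(17), P1:I, P2:I, P3:I | bus: none
[11] P0: load  L1 | P0:M(17), P1:I, P2:I, P3:I | bus: none
[12] P1: store L0 := 62 | P0:I, P1:M(62), P2:I, P3:I | bus: BusRdX,Flush
[13] P1: load  L1 | P0:O(17), P1:S(17), P2:I, P3:I | bus: BusRd
[14] P3: load  L0 | P0:I, P1:O(62), P2:I, P3:S(62) | bus: BusRd
[15] P3: load  L0 | P0:I, P1:O(62), P2:I, P3:S(62) | bus: none
[16] P1: load  L1 | P0:O(17), P1:S(17), P2:I, P3:I | bus: none
[17] P2: load  L1 | P0:O(17), P1:S(17), P2:S(17), P3:I | bus: BusRd
[18] P2: store L0 := 32 | P0:I, P1:I, P2:M(32), P3:I | bus: BusRdX,Flush
[19] P0: load  L1 | P0:O(17), P1:S(17), P2:S(17), P3:I | bus: none
[20] P3: load  L1 | P0:O(17), P1:S(17), P2:S(17), P3:S(17) | bus: BusRd
[21] P1: load  L1 | P0:O(17), P1:S(17), P2:S(17), P3:S(17) | bus: none
[22] P1: load  L1 | P0:O(17), P1:S(17), P2:S(17), P3:S(17) | bus: none
[23] P2: load  L0 | P0:I, P1:I, P2:M(32), P3:I | bus: none
[24] P0: store L1 := 45 | P0:M(45), P1:I, P2:I, P3:I | bus: BusUpgr
[25] P2: load  L1 | P0:O(45), P1:I, P2:S(45), P3:I | bus: BusRd
[26] P2: load  L1 | P0:O(45), P1:I, P2:S(45), P3:I | bus: none
[27] P1: store L1 := 18 | P0:I, P1:M(18), P2:I, P3:I | bus: BusRdX,Flush
[28] P3: store L1 := 14 | P0:I, P1:I, P2:I, P3:M(14) | bus: BusRdX,Flush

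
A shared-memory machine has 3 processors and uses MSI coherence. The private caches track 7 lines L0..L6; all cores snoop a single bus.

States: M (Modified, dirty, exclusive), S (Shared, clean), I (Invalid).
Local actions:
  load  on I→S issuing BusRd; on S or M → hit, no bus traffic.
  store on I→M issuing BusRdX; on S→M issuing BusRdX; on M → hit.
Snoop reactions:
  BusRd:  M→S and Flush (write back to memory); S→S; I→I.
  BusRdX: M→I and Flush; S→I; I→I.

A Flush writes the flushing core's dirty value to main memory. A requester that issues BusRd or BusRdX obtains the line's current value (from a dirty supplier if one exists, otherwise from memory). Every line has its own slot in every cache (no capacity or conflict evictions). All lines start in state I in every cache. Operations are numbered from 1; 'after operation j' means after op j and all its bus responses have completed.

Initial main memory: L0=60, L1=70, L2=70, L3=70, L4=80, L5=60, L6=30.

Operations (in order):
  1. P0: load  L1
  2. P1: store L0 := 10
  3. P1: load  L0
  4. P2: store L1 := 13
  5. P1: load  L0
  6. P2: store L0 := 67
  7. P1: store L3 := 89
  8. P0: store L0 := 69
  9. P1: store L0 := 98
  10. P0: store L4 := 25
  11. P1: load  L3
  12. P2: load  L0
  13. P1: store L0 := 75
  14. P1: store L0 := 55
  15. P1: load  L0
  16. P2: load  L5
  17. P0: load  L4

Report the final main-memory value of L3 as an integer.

memory[L3] = 70

step 1: P0: load  L1  ⟶  SII  (L1)  txn=BusRd  M[L1]=70
step 2: P1: store L0 := 10  ⟶  IMI  (L0)  txn=BusRdX  M[L0]=60
step 3: P1: load  L0  ⟶  IMI  (L0)  txn=∅  M[L0]=60
step 4: P2: store L1 := 13  ⟶  IIM  (L1)  txn=BusRdX  M[L1]=70
step 5: P1: load  L0  ⟶  IMI  (L0)  txn=∅  M[L0]=60
step 6: P2: store L0 := 67  ⟶  IIM  (L0)  txn=BusRdX+Flush  M[L0]=10
step 7: P1: store L3 := 89  ⟶  IMI  (L3)  txn=BusRdX  M[L3]=70
step 8: P0: store L0 := 69  ⟶  MII  (L0)  txn=BusRdX+Flush  M[L0]=67
step 9: P1: store L0 := 98  ⟶  IMI  (L0)  txn=BusRdX+Flush  M[L0]=69
step 10: P0: store L4 := 25  ⟶  MII  (L4)  txn=BusRdX  M[L4]=80
step 11: P1: load  L3  ⟶  IMI  (L3)  txn=∅  M[L3]=70
step 12: P2: load  L0  ⟶  ISS  (L0)  txn=BusRd+Flush  M[L0]=98
step 13: P1: store L0 := 75  ⟶  IMI  (L0)  txn=BusRdX  M[L0]=98
step 14: P1: store L0 := 55  ⟶  IMI  (L0)  txn=∅  M[L0]=98
step 15: P1: load  L0  ⟶  IMI  (L0)  txn=∅  M[L0]=98
step 16: P2: load  L5  ⟶  IIS  (L5)  txn=BusRd  M[L5]=60
step 17: P0: load  L4  ⟶  MII  (L4)  txn=∅  M[L4]=80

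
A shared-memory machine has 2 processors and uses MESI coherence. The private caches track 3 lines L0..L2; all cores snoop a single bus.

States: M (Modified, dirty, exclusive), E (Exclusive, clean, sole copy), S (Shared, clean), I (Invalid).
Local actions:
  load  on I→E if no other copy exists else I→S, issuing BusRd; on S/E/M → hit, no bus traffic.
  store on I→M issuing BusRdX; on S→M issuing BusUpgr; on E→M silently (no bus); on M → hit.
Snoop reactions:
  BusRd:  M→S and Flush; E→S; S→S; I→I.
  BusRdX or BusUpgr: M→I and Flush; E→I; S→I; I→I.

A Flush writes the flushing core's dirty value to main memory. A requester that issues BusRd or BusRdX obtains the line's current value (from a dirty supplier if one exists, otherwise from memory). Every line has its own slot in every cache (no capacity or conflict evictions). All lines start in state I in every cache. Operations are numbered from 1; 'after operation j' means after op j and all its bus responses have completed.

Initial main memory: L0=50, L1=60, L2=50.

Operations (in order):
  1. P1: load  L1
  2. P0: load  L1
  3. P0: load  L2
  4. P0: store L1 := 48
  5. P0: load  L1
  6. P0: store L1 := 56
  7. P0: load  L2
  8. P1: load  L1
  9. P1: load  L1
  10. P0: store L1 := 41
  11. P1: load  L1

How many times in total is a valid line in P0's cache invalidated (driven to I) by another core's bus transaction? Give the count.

step 1: P1: load  L1  ⟶  IE  (L1)  txn=BusRd  M[L1]=60
step 2: P0: load  L1  ⟶  SS  (L1)  txn=BusRd  M[L1]=60
step 3: P0: load  L2  ⟶  EI  (L2)  txn=BusRd  M[L2]=50
step 4: P0: store L1 := 48  ⟶  MI  (L1)  txn=BusUpgr  M[L1]=60
step 5: P0: load  L1  ⟶  MI  (L1)  txn=∅  M[L1]=60
step 6: P0: store L1 := 56  ⟶  MI  (L1)  txn=∅  M[L1]=60
step 7: P0: load  L2  ⟶  EI  (L2)  txn=∅  M[L2]=50
step 8: P1: load  L1  ⟶  SS  (L1)  txn=BusRd+Flush  M[L1]=56
step 9: P1: load  L1  ⟶  SS  (L1)  txn=∅  M[L1]=56
step 10: P0: store L1 := 41  ⟶  MI  (L1)  txn=BusUpgr  M[L1]=56
step 11: P1: load  L1  ⟶  SS  (L1)  txn=BusRd+Flush  M[L1]=41

invalidations = 0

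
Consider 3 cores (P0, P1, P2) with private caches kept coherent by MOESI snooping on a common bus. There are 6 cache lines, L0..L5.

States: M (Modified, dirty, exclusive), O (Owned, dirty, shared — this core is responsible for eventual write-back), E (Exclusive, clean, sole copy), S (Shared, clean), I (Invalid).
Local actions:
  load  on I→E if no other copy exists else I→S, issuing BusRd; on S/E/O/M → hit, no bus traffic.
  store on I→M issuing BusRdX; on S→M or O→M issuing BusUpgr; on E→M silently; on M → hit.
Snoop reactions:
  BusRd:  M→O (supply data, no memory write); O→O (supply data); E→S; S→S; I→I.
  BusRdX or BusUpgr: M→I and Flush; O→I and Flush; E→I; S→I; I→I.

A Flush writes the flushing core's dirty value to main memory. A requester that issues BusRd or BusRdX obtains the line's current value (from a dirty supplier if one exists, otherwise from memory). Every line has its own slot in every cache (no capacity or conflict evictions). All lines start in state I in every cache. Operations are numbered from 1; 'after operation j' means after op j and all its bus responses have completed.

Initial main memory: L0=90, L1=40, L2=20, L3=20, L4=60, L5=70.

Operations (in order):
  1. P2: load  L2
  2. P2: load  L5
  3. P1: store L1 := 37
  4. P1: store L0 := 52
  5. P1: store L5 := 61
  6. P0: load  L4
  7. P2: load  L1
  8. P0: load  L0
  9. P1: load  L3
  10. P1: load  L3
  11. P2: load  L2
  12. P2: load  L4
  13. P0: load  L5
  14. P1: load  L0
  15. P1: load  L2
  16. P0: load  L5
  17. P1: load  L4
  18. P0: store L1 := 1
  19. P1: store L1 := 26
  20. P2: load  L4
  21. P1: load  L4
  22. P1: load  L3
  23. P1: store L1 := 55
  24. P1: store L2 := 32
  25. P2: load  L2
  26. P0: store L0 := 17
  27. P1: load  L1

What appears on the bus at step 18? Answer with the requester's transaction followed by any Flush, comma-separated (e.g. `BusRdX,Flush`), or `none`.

[1] P2: load  L2 | P0:I, P1:I, P2:E(20) | bus: BusRd
[2] P2: load  L5 | P0:I, P1:I, P2:E(70) | bus: BusRd
[3] P1: store L1 := 37 | P0:I, P1:M(37), P2:I | bus: BusRdX
[4] P1: store L0 := 52 | P0:I, P1:M(52), P2:I | bus: BusRdX
[5] P1: store L5 := 61 | P0:I, P1:M(61), P2:I | bus: BusRdX
[6] P0: load  L4 | P0:E(60), P1:I, P2:I | bus: BusRd
[7] P2: load  L1 | P0:I, P1:O(37), P2:S(37) | bus: BusRd
[8] P0: load  L0 | P0:S(52), P1:O(52), P2:I | bus: BusRd
[9] P1: load  L3 | P0:I, P1:E(20), P2:I | bus: BusRd
[10] P1: load  L3 | P0:I, P1:E(20), P2:I | bus: none
[11] P2: load  L2 | P0:I, P1:I, P2:E(20) | bus: none
[12] P2: load  L4 | P0:S(60), P1:I, P2:S(60) | bus: BusRd
[13] P0: load  L5 | P0:S(61), P1:O(61), P2:I | bus: BusRd
[14] P1: load  L0 | P0:S(52), P1:O(52), P2:I | bus: none
[15] P1: load  L2 | P0:I, P1:S(20), P2:S(20) | bus: BusRd
[16] P0: load  L5 | P0:S(61), P1:O(61), P2:I | bus: none
[17] P1: load  L4 | P0:S(60), P1:S(60), P2:S(60) | bus: BusRd
[18] P0: store L1 := 1 | P0:M(1), P1:I, P2:I | bus: BusRdX,Flush
[19] P1: store L1 := 26 | P0:I, P1:M(26), P2:I | bus: BusRdX,Flush
[20] P2: load  L4 | P0:S(60), P1:S(60), P2:S(60) | bus: none
[21] P1: load  L4 | P0:S(60), P1:S(60), P2:S(60) | bus: none
[22] P1: load  L3 | P0:I, P1:E(20), P2:I | bus: none
[23] P1: store L1 := 55 | P0:I, P1:M(55), P2:I | bus: none
[24] P1: store L2 := 32 | P0:I, P1:M(32), P2:I | bus: BusUpgr
[25] P2: load  L2 | P0:I, P1:O(32), P2:S(32) | bus: BusRd
[26] P0: store L0 := 17 | P0:M(17), P1:I, P2:I | bus: BusUpgr,Flush
[27] P1: load  L1 | P0:I, P1:M(55), P2:I | bus: none

bus = BusRdX,Flush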